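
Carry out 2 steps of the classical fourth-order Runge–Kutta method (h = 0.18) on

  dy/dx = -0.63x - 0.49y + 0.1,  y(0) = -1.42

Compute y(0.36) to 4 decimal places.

RK4: k1 = f(x_n, y_n); k2 = f(x_n + h/2, y_n + (h/2)·k1); k3 = f(x_n + h/2, y_n + (h/2)·k2); k4 = f(x_n + h, y_n + h·k3); y_{n+1} = y_n + (h/6)·(k1 + 2k2 + 2k3 + k4).
x=0.000000, y=-1.420000:
  k1 = f(0.000000, -1.420000) = 0.795800
  k2 = f(0.090000, -1.348378) = 0.704005
  k3 = f(0.090000, -1.356640) = 0.708053
  k4 = f(0.180000, -1.292550) = 0.619950
  y ← -1.420000 + (0.18/6)·(k1 + 2k2 + 2k3 + k4) = -1.292804
x=0.180000, y=-1.292804:
  k1 = f(0.180000, -1.292804) = 0.620074
  k2 = f(0.270000, -1.236997) = 0.536029
  k3 = f(0.270000, -1.244561) = 0.539735
  k4 = f(0.360000, -1.195652) = 0.459069
  y ← -1.292804 + (0.18/6)·(k1 + 2k2 + 2k3 + k4) = -1.195884
y(0.36) ≈ -1.1959

-1.1959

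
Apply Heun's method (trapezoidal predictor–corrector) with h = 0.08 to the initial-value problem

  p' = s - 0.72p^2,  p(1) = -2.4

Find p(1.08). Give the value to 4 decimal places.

-2.6852

Heun: k1 = f(s_n, p_n); k2 = f(s_n + h, p_n + h·k1); p_{n+1} = p_n + (h/2)·(k1 + k2).
s=1.000000, p=-2.400000:
  k1 = f(1.000000, -2.400000) = -3.147200
  k2 = f(1.080000, -2.651776) = -3.982979
  p ← -2.400000 + (0.08/2)·(-3.147200 + (-3.982979)) = -2.685207
p(1.08) ≈ -2.6852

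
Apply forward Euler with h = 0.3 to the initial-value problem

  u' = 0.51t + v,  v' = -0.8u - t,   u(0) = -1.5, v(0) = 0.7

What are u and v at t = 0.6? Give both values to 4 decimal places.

Euler on (u,v): u_{n+1} = u_n + h·u', v_{n+1} = v_n + h·v'.
0.000000: (-1.500000, 0.700000); f=(0.700000, 1.200000) → (-1.290000, 1.060000)
0.300000: (-1.290000, 1.060000); f=(1.213000, 0.732000) → (-0.926100, 1.279600)
(u(0.6), v(0.6)) ≈ (-0.9261, 1.2796)

-0.9261, 1.2796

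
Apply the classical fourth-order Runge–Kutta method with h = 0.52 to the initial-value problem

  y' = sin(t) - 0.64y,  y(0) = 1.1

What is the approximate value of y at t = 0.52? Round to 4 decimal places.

0.9072

RK4: k1 = f(t_n, y_n); k2 = f(t_n + h/2, y_n + (h/2)·k1); k3 = f(t_n + h/2, y_n + (h/2)·k2); k4 = f(t_n + h, y_n + h·k3); y_{n+1} = y_n + (h/6)·(k1 + 2k2 + 2k3 + k4).
t=0.000000, y=1.100000:
  k1 = f(0.000000, 1.100000) = -0.704000
  k2 = f(0.260000, 0.916960) = -0.329774
  k3 = f(0.260000, 1.014259) = -0.392045
  k4 = f(0.520000, 0.896137) = -0.076647
  y ← 1.100000 + (0.52/6)·(k1 + 2k2 + 2k3 + k4) = 0.907229
y(0.52) ≈ 0.9072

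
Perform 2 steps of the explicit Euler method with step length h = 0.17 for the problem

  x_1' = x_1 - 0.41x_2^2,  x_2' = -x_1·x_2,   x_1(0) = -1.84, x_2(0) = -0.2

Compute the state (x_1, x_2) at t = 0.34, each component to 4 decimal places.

-2.5268, -0.3588

Euler on (x_1,x_2): x_1_{n+1} = x_1_n + h·x_1', x_2_{n+1} = x_2_n + h·x_2'.
0.000000: (-1.840000, -0.200000); f=(-1.856400, -0.368000) → (-2.155588, -0.262560)
0.170000: (-2.155588, -0.262560); f=(-2.183852, -0.565971) → (-2.526843, -0.358775)
(x_1(0.34), x_2(0.34)) ≈ (-2.5268, -0.3588)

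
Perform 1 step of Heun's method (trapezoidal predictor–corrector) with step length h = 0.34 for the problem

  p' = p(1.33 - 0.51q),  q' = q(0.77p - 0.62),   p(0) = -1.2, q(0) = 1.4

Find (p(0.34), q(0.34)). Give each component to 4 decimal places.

-1.5701, 0.8361

Heun on (p,q): k1 = f(s_n, state_n); k2 = f(s_n + h, state_n + h·k1); state_{n+1} = state_n + (h/2)·(k1 + k2).
0.000000: (-1.200000, 1.400000)
  k1 = (-0.739200, -2.161600)
  predictor → (-1.451328, 0.665056)
  k2 = (-1.438007, -1.155550)
  → (-1.570125, 0.836085)
(p(0.34), q(0.34)) ≈ (-1.5701, 0.8361)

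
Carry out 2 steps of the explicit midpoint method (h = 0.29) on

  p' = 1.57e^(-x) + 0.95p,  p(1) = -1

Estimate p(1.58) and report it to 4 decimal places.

Midpoint: k1 = f(x_n, p_n); k2 = f(x_n + h/2, p_n + (h/2)·k1); p_{n+1} = p_n + h·k2.
x=1.000000, p=-1.000000:
  k1 = f(1.000000, -1.000000) = -0.372429
  k2 = f(1.145000, -1.054002) = -0.501691
  p ← -1.000000 + 0.29·(-0.501691) = -1.145490
x=1.290000, p=-1.145490:
  k1 = f(1.290000, -1.145490) = -0.656041
  k2 = f(1.435000, -1.240616) = -0.804744
  p ← -1.145490 + 0.29·(-0.804744) = -1.378866
p(1.58) ≈ -1.3789

-1.3789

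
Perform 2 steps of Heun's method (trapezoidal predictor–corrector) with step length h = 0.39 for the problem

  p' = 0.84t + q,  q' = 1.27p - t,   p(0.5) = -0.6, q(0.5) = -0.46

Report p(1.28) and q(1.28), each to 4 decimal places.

Heun on (p,q): k1 = f(t_n, state_n); k2 = f(t_n + h, state_n + h·k1); state_{n+1} = state_n + (h/2)·(k1 + k2).
0.500000: (-0.600000, -0.460000)
  k1 = (-0.040000, -1.262000)
  predictor → (-0.615600, -0.952180)
  k2 = (-0.204580, -1.671812)
  → (-0.647693, -1.032093)
0.890000: (-0.647693, -1.032093)
  k1 = (-0.284493, -1.712570)
  predictor → (-0.758646, -1.699996)
  k2 = (-0.624796, -2.243480)
  → (-0.825004, -1.803523)
(p(1.28), q(1.28)) ≈ (-0.8250, -1.8035)

-0.8250, -1.8035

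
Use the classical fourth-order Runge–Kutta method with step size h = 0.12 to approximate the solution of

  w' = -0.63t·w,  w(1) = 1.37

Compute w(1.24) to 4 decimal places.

1.1566

RK4: k1 = f(t_n, w_n); k2 = f(t_n + h/2, w_n + (h/2)·k1); k3 = f(t_n + h/2, w_n + (h/2)·k2); k4 = f(t_n + h, w_n + h·k3); w_{n+1} = w_n + (h/6)·(k1 + 2k2 + 2k3 + k4).
t=1.000000, w=1.370000:
  k1 = f(1.000000, 1.370000) = -0.863100
  k2 = f(1.060000, 1.318214) = -0.880303
  k3 = f(1.060000, 1.317182) = -0.879614
  k4 = f(1.120000, 1.264446) = -0.892193
  w ← 1.370000 + (0.12/6)·(k1 + 2k2 + 2k3 + k4) = 1.264497
t=1.120000, w=1.264497:
  k1 = f(1.120000, 1.264497) = -0.892229
  k2 = f(1.180000, 1.210964) = -0.900230
  k3 = f(1.180000, 1.210484) = -0.899874
  k4 = f(1.240000, 1.156513) = -0.903468
  w ← 1.264497 + (0.12/6)·(k1 + 2k2 + 2k3 + k4) = 1.156579
w(1.24) ≈ 1.1566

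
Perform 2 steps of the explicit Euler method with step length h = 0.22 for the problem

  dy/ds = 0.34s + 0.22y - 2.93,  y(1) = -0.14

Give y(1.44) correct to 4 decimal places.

Euler: y_{n+1} = y_n + h·f(s_n, y_n).
s=1.000000, y=-0.140000: f=-2.620800 → y ← -0.140000 + 0.22·(-2.620800) = -0.716576
s=1.220000, y=-0.716576: f=-2.672847 → y ← -0.716576 + 0.22·(-2.672847) = -1.304602
y(1.44) ≈ -1.3046

-1.3046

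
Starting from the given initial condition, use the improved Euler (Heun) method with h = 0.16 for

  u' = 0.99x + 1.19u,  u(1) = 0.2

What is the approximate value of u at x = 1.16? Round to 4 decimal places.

0.4279

Heun: k1 = f(x_n, u_n); k2 = f(x_n + h, u_n + h·k1); u_{n+1} = u_n + (h/2)·(k1 + k2).
x=1.000000, u=0.200000:
  k1 = f(1.000000, 0.200000) = 1.228000
  k2 = f(1.160000, 0.396480) = 1.620211
  u ← 0.200000 + (0.16/2)·(1.228000 + 1.620211) = 0.427857
u(1.16) ≈ 0.4279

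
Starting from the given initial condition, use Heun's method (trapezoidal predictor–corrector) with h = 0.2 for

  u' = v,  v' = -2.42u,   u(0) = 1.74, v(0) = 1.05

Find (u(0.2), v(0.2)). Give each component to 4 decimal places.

Heun on (u,v): k1 = f(t_n, state_n); k2 = f(t_n + h, state_n + h·k1); state_{n+1} = state_n + (h/2)·(k1 + k2).
0.000000: (1.740000, 1.050000)
  k1 = (1.050000, -4.210800)
  predictor → (1.950000, 0.207840)
  k2 = (0.207840, -4.719000)
  → (1.865784, 0.157020)
(u(0.2), v(0.2)) ≈ (1.8658, 0.1570)

1.8658, 0.1570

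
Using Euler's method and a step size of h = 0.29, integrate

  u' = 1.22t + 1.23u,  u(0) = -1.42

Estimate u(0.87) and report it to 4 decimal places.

-3.2016

Euler: u_{n+1} = u_n + h·f(t_n, u_n).
t=0.000000, u=-1.420000: f=-1.746600 → u ← -1.420000 + 0.29·(-1.746600) = -1.926514
t=0.290000, u=-1.926514: f=-2.015812 → u ← -1.926514 + 0.29·(-2.015812) = -2.511100
t=0.580000, u=-2.511100: f=-2.381052 → u ← -2.511100 + 0.29·(-2.381052) = -3.201605
u(0.87) ≈ -3.2016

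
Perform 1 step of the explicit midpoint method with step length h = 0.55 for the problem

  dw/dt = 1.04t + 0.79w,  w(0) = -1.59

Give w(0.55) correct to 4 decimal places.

Midpoint: k1 = f(t_n, w_n); k2 = f(t_n + h/2, w_n + (h/2)·k1); w_{n+1} = w_n + h·k2.
t=0.000000, w=-1.590000:
  k1 = f(0.000000, -1.590000) = -1.256100
  k2 = f(0.275000, -1.935428) = -1.242988
  w ← -1.590000 + 0.55·(-1.242988) = -2.273643
w(0.55) ≈ -2.2736

-2.2736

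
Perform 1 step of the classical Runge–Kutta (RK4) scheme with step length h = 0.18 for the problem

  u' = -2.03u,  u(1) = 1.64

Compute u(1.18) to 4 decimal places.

RK4: k1 = f(x_n, u_n); k2 = f(x_n + h/2, u_n + (h/2)·k1); k3 = f(x_n + h/2, u_n + (h/2)·k2); k4 = f(x_n + h, u_n + h·k3); u_{n+1} = u_n + (h/6)·(k1 + 2k2 + 2k3 + k4).
x=1.000000, u=1.640000:
  k1 = f(1.000000, 1.640000) = -3.329200
  k2 = f(1.090000, 1.340372) = -2.720955
  k3 = f(1.090000, 1.395114) = -2.832081
  k4 = f(1.180000, 1.130225) = -2.294357
  u ← 1.640000 + (0.18/6)·(k1 + 2k2 + 2k3 + k4) = 1.138111
u(1.18) ≈ 1.1381

1.1381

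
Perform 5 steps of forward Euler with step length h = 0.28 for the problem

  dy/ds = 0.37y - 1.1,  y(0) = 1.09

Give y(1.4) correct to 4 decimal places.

-0.1095

Euler: y_{n+1} = y_n + h·f(s_n, y_n).
s=0.000000, y=1.090000: f=-0.696700 → y ← 1.090000 + 0.28·(-0.696700) = 0.894924
s=0.280000, y=0.894924: f=-0.768878 → y ← 0.894924 + 0.28·(-0.768878) = 0.679638
s=0.560000, y=0.679638: f=-0.848534 → y ← 0.679638 + 0.28·(-0.848534) = 0.442049
s=0.840000, y=0.442049: f=-0.936442 → y ← 0.442049 + 0.28·(-0.936442) = 0.179845
s=1.120000, y=0.179845: f=-1.033457 → y ← 0.179845 + 0.28·(-1.033457) = -0.109523
y(1.4) ≈ -0.1095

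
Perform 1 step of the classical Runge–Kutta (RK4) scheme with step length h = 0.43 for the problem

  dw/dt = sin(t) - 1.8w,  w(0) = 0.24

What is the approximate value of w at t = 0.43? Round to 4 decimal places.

RK4: k1 = f(t_n, w_n); k2 = f(t_n + h/2, w_n + (h/2)·k1); k3 = f(t_n + h/2, w_n + (h/2)·k2); k4 = f(t_n + h, w_n + h·k3); w_{n+1} = w_n + (h/6)·(k1 + 2k2 + 2k3 + k4).
t=0.000000, w=0.240000:
  k1 = f(0.000000, 0.240000) = -0.432000
  k2 = f(0.215000, 0.147120) = -0.051469
  k3 = f(0.215000, 0.228934) = -0.198734
  k4 = f(0.430000, 0.154544) = 0.138691
  w ← 0.240000 + (0.43/6)·(k1 + 2k2 + 2k3 + k4) = 0.183117
w(0.43) ≈ 0.1831

0.1831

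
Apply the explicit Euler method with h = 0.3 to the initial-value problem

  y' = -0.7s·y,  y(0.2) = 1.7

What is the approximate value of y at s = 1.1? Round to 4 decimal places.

Euler: y_{n+1} = y_n + h·f(s_n, y_n).
s=0.200000, y=1.700000: f=-0.238000 → y ← 1.700000 + 0.3·(-0.238000) = 1.628600
s=0.500000, y=1.628600: f=-0.570010 → y ← 1.628600 + 0.3·(-0.570010) = 1.457597
s=0.800000, y=1.457597: f=-0.816254 → y ← 1.457597 + 0.3·(-0.816254) = 1.212721
y(1.1) ≈ 1.2127

1.2127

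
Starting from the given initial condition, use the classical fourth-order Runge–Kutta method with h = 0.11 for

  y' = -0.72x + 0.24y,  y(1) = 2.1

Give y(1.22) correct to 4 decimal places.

RK4: k1 = f(x_n, y_n); k2 = f(x_n + h/2, y_n + (h/2)·k1); k3 = f(x_n + h/2, y_n + (h/2)·k2); k4 = f(x_n + h, y_n + h·k3); y_{n+1} = y_n + (h/6)·(k1 + 2k2 + 2k3 + k4).
x=1.000000, y=2.100000:
  k1 = f(1.000000, 2.100000) = -0.216000
  k2 = f(1.055000, 2.088120) = -0.258451
  k3 = f(1.055000, 2.085785) = -0.259012
  k4 = f(1.110000, 2.071509) = -0.302038
  y ← 2.100000 + (0.11/6)·(k1 + 2k2 + 2k3 + k4) = 2.071529
x=1.110000, y=2.071529:
  k1 = f(1.110000, 2.071529) = -0.302033
  k2 = f(1.165000, 2.054917) = -0.345620
  k3 = f(1.165000, 2.052520) = -0.346195
  k4 = f(1.220000, 2.033448) = -0.390373
  y ← 2.071529 + (0.11/6)·(k1 + 2k2 + 2k3 + k4) = 2.033468
y(1.22) ≈ 2.0335

2.0335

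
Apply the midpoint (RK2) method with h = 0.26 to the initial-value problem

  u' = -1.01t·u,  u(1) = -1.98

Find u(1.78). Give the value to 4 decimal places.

-0.6675

Midpoint: k1 = f(t_n, u_n); k2 = f(t_n + h/2, u_n + (h/2)·k1); u_{n+1} = u_n + h·k2.
t=1.000000, u=-1.980000:
  k1 = f(1.000000, -1.980000) = 1.999800
  k2 = f(1.130000, -1.720026) = 1.963066
  u ← -1.980000 + 0.26·1.963066 = -1.469603
t=1.260000, u=-1.469603:
  k1 = f(1.260000, -1.469603) = 1.870217
  k2 = f(1.390000, -1.226475) = 1.721848
  u ← -1.469603 + 0.26·1.721848 = -1.021922
t=1.520000, u=-1.021922:
  k1 = f(1.520000, -1.021922) = 1.568855
  k2 = f(1.650000, -0.817971) = 1.363149
  u ← -1.021922 + 0.26·1.363149 = -0.667504
u(1.78) ≈ -0.6675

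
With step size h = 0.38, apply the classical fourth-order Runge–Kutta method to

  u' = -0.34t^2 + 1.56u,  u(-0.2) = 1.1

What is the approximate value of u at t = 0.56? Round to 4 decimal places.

RK4: k1 = f(t_n, u_n); k2 = f(t_n + h/2, u_n + (h/2)·k1); k3 = f(t_n + h/2, u_n + (h/2)·k2); k4 = f(t_n + h, u_n + h·k3); u_{n+1} = u_n + (h/6)·(k1 + 2k2 + 2k3 + k4).
t=-0.200000, u=1.100000:
  k1 = f(-0.200000, 1.100000) = 1.702400
  k2 = f(-0.010000, 1.423456) = 2.220557
  k3 = f(-0.010000, 1.521906) = 2.374139
  k4 = f(0.180000, 2.002173) = 3.112374
  u ← 1.100000 + (0.38/6)·(k1 + 2k2 + 2k3 + k4) = 1.986931
t=0.180000, u=1.986931:
  k1 = f(0.180000, 1.986931) = 3.088596
  k2 = f(0.370000, 2.573764) = 3.968525
  k3 = f(0.370000, 2.740950) = 4.229337
  k4 = f(0.560000, 3.594078) = 5.500138
  u ← 1.986931 + (0.38/6)·(k1 + 2k2 + 2k3 + k4) = 3.569280
u(0.56) ≈ 3.5693

3.5693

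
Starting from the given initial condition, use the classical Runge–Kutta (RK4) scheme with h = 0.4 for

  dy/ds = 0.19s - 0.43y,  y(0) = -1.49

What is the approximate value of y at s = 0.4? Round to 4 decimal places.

RK4: k1 = f(s_n, y_n); k2 = f(s_n + h/2, y_n + (h/2)·k1); k3 = f(s_n + h/2, y_n + (h/2)·k2); k4 = f(s_n + h, y_n + h·k3); y_{n+1} = y_n + (h/6)·(k1 + 2k2 + 2k3 + k4).
s=0.000000, y=-1.490000:
  k1 = f(0.000000, -1.490000) = 0.640700
  k2 = f(0.200000, -1.361860) = 0.623600
  k3 = f(0.200000, -1.365280) = 0.625070
  k4 = f(0.400000, -1.239972) = 0.609188
  y ← -1.490000 + (0.4/6)·(k1 + 2k2 + 2k3 + k4) = -1.240185
y(0.4) ≈ -1.2402

-1.2402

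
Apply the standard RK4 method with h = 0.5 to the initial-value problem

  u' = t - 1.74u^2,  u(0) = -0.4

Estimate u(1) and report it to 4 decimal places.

RK4: k1 = f(t_n, u_n); k2 = f(t_n + h/2, u_n + (h/2)·k1); k3 = f(t_n + h/2, u_n + (h/2)·k2); k4 = f(t_n + h, u_n + h·k3); u_{n+1} = u_n + (h/6)·(k1 + 2k2 + 2k3 + k4).
t=0.000000, u=-0.400000:
  k1 = f(0.000000, -0.400000) = -0.278400
  k2 = f(0.250000, -0.469600) = -0.133712
  k3 = f(0.250000, -0.433428) = -0.076876
  k4 = f(0.500000, -0.438438) = 0.165523
  u ← -0.400000 + (0.5/6)·(k1 + 2k2 + 2k3 + k4) = -0.444504
t=0.500000, u=-0.444504:
  k1 = f(0.500000, -0.444504) = 0.156204
  k2 = f(0.750000, -0.405454) = 0.463957
  k3 = f(0.750000, -0.328515) = 0.562215
  k4 = f(1.000000, -0.163397) = 0.953545
  u ← -0.444504 + (0.5/6)·(k1 + 2k2 + 2k3 + k4) = -0.180997
u(1) ≈ -0.1810

-0.1810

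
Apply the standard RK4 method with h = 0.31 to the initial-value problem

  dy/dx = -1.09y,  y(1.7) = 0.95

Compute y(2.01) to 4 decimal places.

0.6776

RK4: k1 = f(x_n, y_n); k2 = f(x_n + h/2, y_n + (h/2)·k1); k3 = f(x_n + h/2, y_n + (h/2)·k2); k4 = f(x_n + h, y_n + h·k3); y_{n+1} = y_n + (h/6)·(k1 + 2k2 + 2k3 + k4).
x=1.700000, y=0.950000:
  k1 = f(1.700000, 0.950000) = -1.035500
  k2 = f(1.855000, 0.789497) = -0.860552
  k3 = f(1.855000, 0.816614) = -0.890110
  k4 = f(2.010000, 0.674066) = -0.734732
  y ← 0.950000 + (0.31/6)·(k1 + 2k2 + 2k3 + k4) = 0.677636
y(2.01) ≈ 0.6776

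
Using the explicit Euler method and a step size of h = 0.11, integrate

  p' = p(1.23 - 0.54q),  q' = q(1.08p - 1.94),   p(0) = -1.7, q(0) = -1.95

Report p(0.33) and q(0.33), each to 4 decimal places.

Euler on (p,q): p_{n+1} = p_n + h·p', q_{n+1} = q_n + h·q'.
0.000000: (-1.700000, -1.950000); f=(-3.881100, 7.363200) → (-2.126921, -1.140048)
0.110000: (-2.126921, -1.140048); f=(-3.925501, 4.830469) → (-2.558726, -0.608696)
0.220000: (-2.558726, -0.608696); f=(-3.988276, 2.862958) → (-2.997436, -0.293771)
(p(0.33), q(0.33)) ≈ (-2.9974, -0.2938)

-2.9974, -0.2938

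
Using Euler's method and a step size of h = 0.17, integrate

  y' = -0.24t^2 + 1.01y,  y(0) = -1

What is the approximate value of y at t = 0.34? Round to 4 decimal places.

Euler: y_{n+1} = y_n + h·f(t_n, y_n).
t=0.000000, y=-1.000000: f=-1.010000 → y ← -1.000000 + 0.17·(-1.010000) = -1.171700
t=0.170000, y=-1.171700: f=-1.190353 → y ← -1.171700 + 0.17·(-1.190353) = -1.374060
y(0.34) ≈ -1.3741

-1.3741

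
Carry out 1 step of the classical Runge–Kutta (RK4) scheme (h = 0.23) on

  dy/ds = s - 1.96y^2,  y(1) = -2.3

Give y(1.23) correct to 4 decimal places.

RK4: k1 = f(s_n, y_n); k2 = f(s_n + h/2, y_n + (h/2)·k1); k3 = f(s_n + h/2, y_n + (h/2)·k2); k4 = f(s_n + h, y_n + h·k3); y_{n+1} = y_n + (h/6)·(k1 + 2k2 + 2k3 + k4).
s=1.000000, y=-2.300000:
  k1 = f(1.000000, -2.300000) = -9.368400
  k2 = f(1.115000, -3.377366) = -21.241938
  k3 = f(1.115000, -4.742823) = -42.973963
  k4 = f(1.230000, -12.184012) = -289.732268
  y ← -2.300000 + (0.23/6)·(k1 + 2k2 + 2k3 + k4) = -18.688745
y(1.23) ≈ -18.6887

-18.6887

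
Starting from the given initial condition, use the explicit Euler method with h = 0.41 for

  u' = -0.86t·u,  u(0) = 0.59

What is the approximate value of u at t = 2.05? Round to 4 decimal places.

Euler: u_{n+1} = u_n + h·f(t_n, u_n).
t=0.000000, u=0.590000: f=0.000000 → u ← 0.590000 + 0.41·0.000000 = 0.590000
t=0.410000, u=0.590000: f=-0.208034 → u ← 0.590000 + 0.41·(-0.208034) = 0.504706
t=0.820000, u=0.504706: f=-0.355919 → u ← 0.504706 + 0.41·(-0.355919) = 0.358779
t=1.230000, u=0.358779: f=-0.379517 → u ← 0.358779 + 0.41·(-0.379517) = 0.203177
t=1.640000, u=0.203177: f=-0.286562 → u ← 0.203177 + 0.41·(-0.286562) = 0.085687
u(2.05) ≈ 0.0857

0.0857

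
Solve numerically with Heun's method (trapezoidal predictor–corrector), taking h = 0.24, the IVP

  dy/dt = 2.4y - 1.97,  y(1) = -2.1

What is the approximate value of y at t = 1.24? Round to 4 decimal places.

Heun: k1 = f(t_n, y_n); k2 = f(t_n + h, y_n + h·k1); y_{n+1} = y_n + (h/2)·(k1 + k2).
t=1.000000, y=-2.100000:
  k1 = f(1.000000, -2.100000) = -7.010000
  k2 = f(1.240000, -3.782400) = -11.047760
  y ← -2.100000 + (0.24/2)·(-7.010000 + (-11.047760)) = -4.266931
y(1.24) ≈ -4.2669

-4.2669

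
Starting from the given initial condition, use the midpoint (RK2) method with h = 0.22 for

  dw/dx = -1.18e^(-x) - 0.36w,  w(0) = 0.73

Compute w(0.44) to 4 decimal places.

0.2394

Midpoint: k1 = f(x_n, w_n); k2 = f(x_n + h/2, w_n + (h/2)·k1); w_{n+1} = w_n + h·k2.
x=0.000000, w=0.730000:
  k1 = f(0.000000, 0.730000) = -1.442800
  k2 = f(0.110000, 0.571292) = -1.262749
  w ← 0.730000 + 0.22·(-1.262749) = 0.452195
x=0.220000, w=0.452195:
  k1 = f(0.220000, 0.452195) = -1.109762
  k2 = f(0.330000, 0.330121) = -0.967174
  w ← 0.452195 + 0.22·(-0.967174) = 0.239417
w(0.44) ≈ 0.2394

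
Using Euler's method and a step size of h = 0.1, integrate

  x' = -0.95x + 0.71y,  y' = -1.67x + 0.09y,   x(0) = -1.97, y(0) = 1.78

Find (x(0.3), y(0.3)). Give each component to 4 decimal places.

Euler on (x,y): x_{n+1} = x_n + h·x', y_{n+1} = y_n + h·y'.
0.000000: (-1.970000, 1.780000); f=(3.135300, 3.450100) → (-1.656470, 2.125010)
0.100000: (-1.656470, 2.125010); f=(3.082404, 2.957556) → (-1.348230, 2.420766)
0.200000: (-1.348230, 2.420766); f=(2.999562, 2.469412) → (-1.048273, 2.667707)
(x(0.3), y(0.3)) ≈ (-1.0483, 2.6677)

-1.0483, 2.6677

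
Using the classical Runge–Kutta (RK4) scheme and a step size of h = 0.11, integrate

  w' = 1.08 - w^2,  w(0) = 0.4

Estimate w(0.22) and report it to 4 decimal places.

0.5831

RK4: k1 = f(t_n, w_n); k2 = f(t_n + h/2, w_n + (h/2)·k1); k3 = f(t_n + h/2, w_n + (h/2)·k2); k4 = f(t_n + h, w_n + h·k3); w_{n+1} = w_n + (h/6)·(k1 + 2k2 + 2k3 + k4).
t=0.000000, w=0.400000:
  k1 = f(0.000000, 0.400000) = 0.920000
  k2 = f(0.055000, 0.450600) = 0.876960
  k3 = f(0.055000, 0.448233) = 0.879087
  k4 = f(0.110000, 0.496700) = 0.833289
  w ← 0.400000 + (0.11/6)·(k1 + 2k2 + 2k3 + k4) = 0.496532
t=0.110000, w=0.496532:
  k1 = f(0.110000, 0.496532) = 0.833456
  k2 = f(0.165000, 0.542372) = 0.785832
  k3 = f(0.165000, 0.539753) = 0.788667
  k4 = f(0.220000, 0.583285) = 0.739778
  w ← 0.496532 + (0.11/6)·(k1 + 2k2 + 2k3 + k4) = 0.583106
w(0.22) ≈ 0.5831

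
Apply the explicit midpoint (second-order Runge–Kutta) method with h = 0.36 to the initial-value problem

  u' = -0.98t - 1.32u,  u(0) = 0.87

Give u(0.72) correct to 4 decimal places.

Midpoint: k1 = f(t_n, u_n); k2 = f(t_n + h/2, u_n + (h/2)·k1); u_{n+1} = u_n + h·k2.
t=0.000000, u=0.870000:
  k1 = f(0.000000, 0.870000) = -1.148400
  k2 = f(0.180000, 0.663288) = -1.051940
  u ← 0.870000 + 0.36·(-1.051940) = 0.491302
t=0.360000, u=0.491302:
  k1 = f(0.360000, 0.491302) = -1.001318
  k2 = f(0.540000, 0.311064) = -0.939805
  u ← 0.491302 + 0.36·(-0.939805) = 0.152972
u(0.72) ≈ 0.1530

0.1530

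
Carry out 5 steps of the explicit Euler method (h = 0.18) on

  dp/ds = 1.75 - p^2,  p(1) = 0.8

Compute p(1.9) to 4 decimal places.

1.2925

Euler: p_{n+1} = p_n + h·f(s_n, p_n).
s=1.000000, p=0.800000: f=1.110000 → p ← 0.800000 + 0.18·1.110000 = 0.999800
s=1.180000, p=0.999800: f=0.750400 → p ← 0.999800 + 0.18·0.750400 = 1.134872
s=1.360000, p=1.134872: f=0.462066 → p ← 1.134872 + 0.18·0.462066 = 1.218044
s=1.540000, p=1.218044: f=0.266369 → p ← 1.218044 + 0.18·0.266369 = 1.265990
s=1.720000, p=1.265990: f=0.147269 → p ← 1.265990 + 0.18·0.147269 = 1.292499
p(1.9) ≈ 1.2925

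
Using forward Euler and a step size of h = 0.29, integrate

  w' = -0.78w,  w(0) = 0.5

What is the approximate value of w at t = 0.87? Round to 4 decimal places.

Euler: w_{n+1} = w_n + h·f(t_n, w_n).
t=0.000000, w=0.500000: f=-0.390000 → w ← 0.500000 + 0.29·(-0.390000) = 0.386900
t=0.290000, w=0.386900: f=-0.301782 → w ← 0.386900 + 0.29·(-0.301782) = 0.299383
t=0.580000, w=0.299383: f=-0.233519 → w ← 0.299383 + 0.29·(-0.233519) = 0.231663
w(0.87) ≈ 0.2317

0.2317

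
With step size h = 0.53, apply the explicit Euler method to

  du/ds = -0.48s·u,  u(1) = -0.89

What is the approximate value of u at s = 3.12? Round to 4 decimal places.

Euler: u_{n+1} = u_n + h·f(s_n, u_n).
s=1.000000, u=-0.890000: f=0.427200 → u ← -0.890000 + 0.53·0.427200 = -0.663584
s=1.530000, u=-0.663584: f=0.487336 → u ← -0.663584 + 0.53·0.487336 = -0.405296
s=2.060000, u=-0.405296: f=0.400757 → u ← -0.405296 + 0.53·0.400757 = -0.192895
s=2.590000, u=-0.192895: f=0.239807 → u ← -0.192895 + 0.53·0.239807 = -0.065797
u(3.12) ≈ -0.0658

-0.0658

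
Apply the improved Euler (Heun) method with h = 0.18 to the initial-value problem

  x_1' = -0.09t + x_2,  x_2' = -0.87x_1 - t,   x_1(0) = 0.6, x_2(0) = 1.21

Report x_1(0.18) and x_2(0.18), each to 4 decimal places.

0.8079, 1.0828

Heun on (x_1,x_2): k1 = f(t_n, state_n); k2 = f(t_n + h, state_n + h·k1); state_{n+1} = state_n + (h/2)·(k1 + k2).
0.000000: (0.600000, 1.210000)
  k1 = (1.210000, -0.522000)
  predictor → (0.817800, 1.116040)
  k2 = (1.099840, -0.891486)
  → (0.807886, 1.082786)
(x_1(0.18), x_2(0.18)) ≈ (0.8079, 1.0828)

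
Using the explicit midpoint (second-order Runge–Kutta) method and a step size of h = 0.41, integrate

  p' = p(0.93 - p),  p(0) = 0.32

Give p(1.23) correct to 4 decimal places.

0.5792

Midpoint: k1 = f(x_n, p_n); k2 = f(x_n + h/2, p_n + (h/2)·k1); p_{n+1} = p_n + h·k2.
x=0.000000, p=0.320000:
  k1 = f(0.000000, 0.320000) = 0.195200
  k2 = f(0.205000, 0.360016) = 0.205203
  p ← 0.320000 + 0.41·0.205203 = 0.404133
x=0.410000, p=0.404133:
  k1 = f(0.410000, 0.404133) = 0.212520
  k2 = f(0.615000, 0.447700) = 0.215926
  p ← 0.404133 + 0.41·0.215926 = 0.492663
x=0.820000, p=0.492663:
  k1 = f(0.820000, 0.492663) = 0.215460
  k2 = f(1.025000, 0.536832) = 0.211065
  p ← 0.492663 + 0.41·0.211065 = 0.579200
p(1.23) ≈ 0.5792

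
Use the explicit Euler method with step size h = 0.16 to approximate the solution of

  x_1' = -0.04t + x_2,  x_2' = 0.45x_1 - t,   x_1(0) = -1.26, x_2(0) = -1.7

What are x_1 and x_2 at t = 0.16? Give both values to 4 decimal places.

Euler on (x_1,x_2): x_1_{n+1} = x_1_n + h·x_1', x_2_{n+1} = x_2_n + h·x_2'.
0.000000: (-1.260000, -1.700000); f=(-1.700000, -0.567000) → (-1.532000, -1.790720)
(x_1(0.16), x_2(0.16)) ≈ (-1.5320, -1.7907)

-1.5320, -1.7907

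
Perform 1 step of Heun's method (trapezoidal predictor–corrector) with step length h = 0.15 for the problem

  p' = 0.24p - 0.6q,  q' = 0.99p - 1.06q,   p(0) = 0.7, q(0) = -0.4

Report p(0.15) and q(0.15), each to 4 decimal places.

0.7548, -0.2412

Heun on (p,q): k1 = f(t_n, state_n); k2 = f(t_n + h, state_n + h·k1); state_{n+1} = state_n + (h/2)·(k1 + k2).
0.000000: (0.700000, -0.400000)
  k1 = (0.408000, 1.117000)
  predictor → (0.761200, -0.232450)
  k2 = (0.322158, 0.999985)
  → (0.754762, -0.241226)
(p(0.15), q(0.15)) ≈ (0.7548, -0.2412)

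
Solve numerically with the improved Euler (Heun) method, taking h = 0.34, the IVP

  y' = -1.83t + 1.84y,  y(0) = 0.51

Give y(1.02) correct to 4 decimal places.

1.3706

Heun: k1 = f(t_n, y_n); k2 = f(t_n + h, y_n + h·k1); y_{n+1} = y_n + (h/2)·(k1 + k2).
t=0.000000, y=0.510000:
  k1 = f(0.000000, 0.510000) = 0.938400
  k2 = f(0.340000, 0.829056) = 0.903263
  y ← 0.510000 + (0.34/2)·(0.938400 + 0.903263) = 0.823083
t=0.340000, y=0.823083:
  k1 = f(0.340000, 0.823083) = 0.892272
  k2 = f(0.680000, 1.126455) = 0.828278
  y ← 0.823083 + (0.34/2)·(0.892272 + 0.828278) = 1.115576
t=0.680000, y=1.115576:
  k1 = f(0.680000, 1.115576) = 0.808260
  k2 = f(1.020000, 1.390385) = 0.691708
  y ← 1.115576 + (0.34/2)·(0.808260 + 0.691708) = 1.370571
y(1.02) ≈ 1.3706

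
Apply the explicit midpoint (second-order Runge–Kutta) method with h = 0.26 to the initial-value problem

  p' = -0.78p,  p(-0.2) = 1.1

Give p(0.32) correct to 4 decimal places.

0.7356

Midpoint: k1 = f(x_n, p_n); k2 = f(x_n + h/2, p_n + (h/2)·k1); p_{n+1} = p_n + h·k2.
x=-0.200000, p=1.100000:
  k1 = f(-0.200000, 1.100000) = -0.858000
  k2 = f(-0.070000, 0.988460) = -0.770999
  p ← 1.100000 + 0.26·(-0.770999) = 0.899540
x=0.060000, p=0.899540:
  k1 = f(0.060000, 0.899540) = -0.701641
  k2 = f(0.190000, 0.808327) = -0.630495
  p ← 0.899540 + 0.26·(-0.630495) = 0.735612
p(0.32) ≈ 0.7356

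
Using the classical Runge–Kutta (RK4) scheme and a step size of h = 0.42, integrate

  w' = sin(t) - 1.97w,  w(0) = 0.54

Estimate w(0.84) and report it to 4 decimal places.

0.3080

RK4: k1 = f(t_n, w_n); k2 = f(t_n + h/2, w_n + (h/2)·k1); k3 = f(t_n + h/2, w_n + (h/2)·k2); k4 = f(t_n + h, w_n + h·k3); w_{n+1} = w_n + (h/6)·(k1 + 2k2 + 2k3 + k4).
t=0.000000, w=0.540000:
  k1 = f(0.000000, 0.540000) = -1.063800
  k2 = f(0.210000, 0.316602) = -0.415246
  k3 = f(0.210000, 0.452798) = -0.683553
  k4 = f(0.420000, 0.252908) = -0.090468
  w ← 0.540000 + (0.42/6)·(k1 + 2k2 + 2k3 + k4) = 0.305369
t=0.420000, w=0.305369:
  k1 = f(0.420000, 0.305369) = -0.193817
  k2 = f(0.630000, 0.264668) = 0.067749
  k3 = f(0.630000, 0.319597) = -0.040461
  k4 = f(0.840000, 0.288376) = 0.176543
  w ← 0.305369 + (0.42/6)·(k1 + 2k2 + 2k3 + k4) = 0.307981
w(0.84) ≈ 0.3080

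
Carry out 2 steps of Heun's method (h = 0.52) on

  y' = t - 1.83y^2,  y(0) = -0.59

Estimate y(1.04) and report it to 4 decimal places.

-2.5785

Heun: k1 = f(t_n, y_n); k2 = f(t_n + h, y_n + h·k1); y_{n+1} = y_n + (h/2)·(k1 + k2).
t=0.000000, y=-0.590000:
  k1 = f(0.000000, -0.590000) = -0.637023
  k2 = f(0.520000, -0.921252) = -1.033130
  y ← -0.590000 + (0.52/2)·(-0.637023 + (-1.033130)) = -1.024240
t=0.520000, y=-1.024240:
  k1 = f(0.520000, -1.024240) = -1.399793
  k2 = f(1.040000, -1.752132) = -4.578041
  y ← -1.024240 + (0.52/2)·(-1.399793 + (-4.578041)) = -2.578477
y(1.04) ≈ -2.5785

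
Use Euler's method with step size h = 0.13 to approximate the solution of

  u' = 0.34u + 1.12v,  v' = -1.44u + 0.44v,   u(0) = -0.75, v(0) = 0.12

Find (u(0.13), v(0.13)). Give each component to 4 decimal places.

-0.7657, 0.2673

Euler on (u,v): u_{n+1} = u_n + h·u', v_{n+1} = v_n + h·v'.
0.000000: (-0.750000, 0.120000); f=(-0.120600, 1.132800) → (-0.765678, 0.267264)
(u(0.13), v(0.13)) ≈ (-0.7657, 0.2673)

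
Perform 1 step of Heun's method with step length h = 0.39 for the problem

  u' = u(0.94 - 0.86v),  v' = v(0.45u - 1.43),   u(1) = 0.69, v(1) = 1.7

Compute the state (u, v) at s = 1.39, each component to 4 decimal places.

0.6322, 1.1080

Heun on (u,v): k1 = f(s_n, state_n); k2 = f(s_n + h, state_n + h·k1); state_{n+1} = state_n + (h/2)·(k1 + k2).
1.000000: (0.690000, 1.700000)
  k1 = (-0.360180, -1.903150)
  predictor → (0.549530, 0.957771)
  k2 = (0.063919, -1.132767)
  → (0.632229, 1.107996)
(u(1.39), v(1.39)) ≈ (0.6322, 1.1080)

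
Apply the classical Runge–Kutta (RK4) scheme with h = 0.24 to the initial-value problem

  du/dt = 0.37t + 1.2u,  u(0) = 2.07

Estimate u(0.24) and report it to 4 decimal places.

RK4: k1 = f(t_n, u_n); k2 = f(t_n + h/2, u_n + (h/2)·k1); k3 = f(t_n + h/2, u_n + (h/2)·k2); k4 = f(t_n + h, u_n + h·k3); u_{n+1} = u_n + (h/6)·(k1 + 2k2 + 2k3 + k4).
t=0.000000, u=2.070000:
  k1 = f(0.000000, 2.070000) = 2.484000
  k2 = f(0.120000, 2.368080) = 2.886096
  k3 = f(0.120000, 2.416332) = 2.943998
  k4 = f(0.240000, 2.776559) = 3.420671
  u ← 2.070000 + (0.24/6)·(k1 + 2k2 + 2k3 + k4) = 2.772594
u(0.24) ≈ 2.7726

2.7726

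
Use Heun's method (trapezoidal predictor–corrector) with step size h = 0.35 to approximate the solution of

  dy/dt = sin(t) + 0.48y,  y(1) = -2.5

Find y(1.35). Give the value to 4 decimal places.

-2.6125

Heun: k1 = f(t_n, y_n); k2 = f(t_n + h, y_n + h·k1); y_{n+1} = y_n + (h/2)·(k1 + k2).
t=1.000000, y=-2.500000:
  k1 = f(1.000000, -2.500000) = -0.358529
  k2 = f(1.350000, -2.625485) = -0.284510
  y ← -2.500000 + (0.35/2)·(-0.358529 + (-0.284510)) = -2.612532
y(1.35) ≈ -2.6125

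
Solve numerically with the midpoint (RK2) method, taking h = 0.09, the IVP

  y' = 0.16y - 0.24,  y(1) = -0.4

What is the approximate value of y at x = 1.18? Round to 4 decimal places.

-0.4555

Midpoint: k1 = f(x_n, y_n); k2 = f(x_n + h/2, y_n + (h/2)·k1); y_{n+1} = y_n + h·k2.
x=1.000000, y=-0.400000:
  k1 = f(1.000000, -0.400000) = -0.304000
  k2 = f(1.045000, -0.413680) = -0.306189
  y ← -0.400000 + 0.09·(-0.306189) = -0.427557
x=1.090000, y=-0.427557:
  k1 = f(1.090000, -0.427557) = -0.308409
  k2 = f(1.135000, -0.441435) = -0.310630
  y ← -0.427557 + 0.09·(-0.310630) = -0.455514
y(1.18) ≈ -0.4555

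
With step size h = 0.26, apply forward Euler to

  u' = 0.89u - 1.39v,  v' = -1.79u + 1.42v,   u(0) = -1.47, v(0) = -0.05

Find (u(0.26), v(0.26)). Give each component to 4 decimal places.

-1.7921, 0.6157

Euler on (u,v): u_{n+1} = u_n + h·u', v_{n+1} = v_n + h·v'.
0.000000: (-1.470000, -0.050000); f=(-1.238800, 2.560300) → (-1.792088, 0.615678)
(u(0.26), v(0.26)) ≈ (-1.7921, 0.6157)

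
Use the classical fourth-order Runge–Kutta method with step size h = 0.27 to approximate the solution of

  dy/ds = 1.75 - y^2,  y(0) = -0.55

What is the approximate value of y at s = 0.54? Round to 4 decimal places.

RK4: k1 = f(s_n, y_n); k2 = f(s_n + h/2, y_n + (h/2)·k1); k3 = f(s_n + h/2, y_n + (h/2)·k2); k4 = f(s_n + h, y_n + h·k3); y_{n+1} = y_n + (h/6)·(k1 + 2k2 + 2k3 + k4).
s=0.000000, y=-0.550000:
  k1 = f(0.000000, -0.550000) = 1.447500
  k2 = f(0.135000, -0.354588) = 1.624268
  k3 = f(0.135000, -0.330724) = 1.640622
  k4 = f(0.270000, -0.107032) = 1.738544
  y ← -0.550000 + (0.27/6)·(k1 + 2k2 + 2k3 + k4) = -0.112788
s=0.270000, y=-0.112788:
  k1 = f(0.270000, -0.112788) = 1.737279
  k2 = f(0.405000, 0.121745) = 1.735178
  k3 = f(0.405000, 0.121461) = 1.735247
  k4 = f(0.540000, 0.355729) = 1.623457
  y ← -0.112788 + (0.27/6)·(k1 + 2k2 + 2k3 + k4) = 0.350783
y(0.54) ≈ 0.3508

0.3508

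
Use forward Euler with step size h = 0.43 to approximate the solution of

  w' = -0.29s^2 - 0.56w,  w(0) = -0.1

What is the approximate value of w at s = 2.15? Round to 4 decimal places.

-0.6149

Euler: w_{n+1} = w_n + h·f(s_n, w_n).
s=0.000000, w=-0.100000: f=0.056000 → w ← -0.100000 + 0.43·0.056000 = -0.075920
s=0.430000, w=-0.075920: f=-0.011106 → w ← -0.075920 + 0.43·(-0.011106) = -0.080695
s=0.860000, w=-0.080695: f=-0.169295 → w ← -0.080695 + 0.43·(-0.169295) = -0.153492
s=1.290000, w=-0.153492: f=-0.396633 → w ← -0.153492 + 0.43·(-0.396633) = -0.324045
s=1.720000, w=-0.324045: f=-0.676471 → w ← -0.324045 + 0.43·(-0.676471) = -0.614927
w(2.15) ≈ -0.6149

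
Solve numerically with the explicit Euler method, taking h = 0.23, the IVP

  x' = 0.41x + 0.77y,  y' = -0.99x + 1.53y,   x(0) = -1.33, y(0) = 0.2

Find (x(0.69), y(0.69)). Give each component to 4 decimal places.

Euler on (x,y): x_{n+1} = x_n + h·x', y_{n+1} = y_n + h·y'.
0.000000: (-1.330000, 0.200000); f=(-0.391300, 1.622700) → (-1.419999, 0.573221)
0.230000: (-1.419999, 0.573221); f=(-0.140819, 2.282827) → (-1.452387, 1.098271)
0.460000: (-1.452387, 1.098271); f=(0.250190, 3.118219) → (-1.394844, 1.815462)
(x(0.69), y(0.69)) ≈ (-1.3948, 1.8155)

-1.3948, 1.8155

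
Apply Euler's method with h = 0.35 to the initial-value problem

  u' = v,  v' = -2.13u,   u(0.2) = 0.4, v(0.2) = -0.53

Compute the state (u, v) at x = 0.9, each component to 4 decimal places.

Euler on (u,v): u_{n+1} = u_n + h·u', v_{n+1} = v_n + h·v'.
0.200000: (0.400000, -0.530000); f=(-0.530000, -0.852000) → (0.214500, -0.828200)
0.550000: (0.214500, -0.828200); f=(-0.828200, -0.456885) → (-0.075370, -0.988110)
(u(0.9), v(0.9)) ≈ (-0.0754, -0.9881)

-0.0754, -0.9881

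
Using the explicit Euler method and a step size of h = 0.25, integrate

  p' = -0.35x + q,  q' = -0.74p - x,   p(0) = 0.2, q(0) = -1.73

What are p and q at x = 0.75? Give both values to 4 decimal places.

Euler on (p,q): p_{n+1} = p_n + h·p', q_{n+1} = q_n + h·q'.
0.000000: (0.200000, -1.730000); f=(-1.730000, -0.148000) → (-0.232500, -1.767000)
0.250000: (-0.232500, -1.767000); f=(-1.854500, -0.077950) → (-0.696125, -1.786488)
0.500000: (-0.696125, -1.786488); f=(-1.961488, 0.015132) → (-1.186497, -1.782704)
(p(0.75), q(0.75)) ≈ (-1.1865, -1.7827)

-1.1865, -1.7827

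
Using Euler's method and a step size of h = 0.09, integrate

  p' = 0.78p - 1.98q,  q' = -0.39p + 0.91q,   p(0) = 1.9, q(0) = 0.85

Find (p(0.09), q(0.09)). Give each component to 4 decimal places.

Euler on (p,q): p_{n+1} = p_n + h·p', q_{n+1} = q_n + h·q'.
0.000000: (1.900000, 0.850000); f=(-0.201000, 0.032500) → (1.881910, 0.852925)
(p(0.09), q(0.09)) ≈ (1.8819, 0.8529)

1.8819, 0.8529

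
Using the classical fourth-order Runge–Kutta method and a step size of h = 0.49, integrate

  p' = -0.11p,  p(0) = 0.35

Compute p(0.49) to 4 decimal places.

0.3316

RK4: k1 = f(s_n, p_n); k2 = f(s_n + h/2, p_n + (h/2)·k1); k3 = f(s_n + h/2, p_n + (h/2)·k2); k4 = f(s_n + h, p_n + h·k3); p_{n+1} = p_n + (h/6)·(k1 + 2k2 + 2k3 + k4).
s=0.000000, p=0.350000:
  k1 = f(0.000000, 0.350000) = -0.038500
  k2 = f(0.245000, 0.340567) = -0.037462
  k3 = f(0.245000, 0.340822) = -0.037490
  k4 = f(0.490000, 0.331630) = -0.036479
  p ← 0.350000 + (0.49/6)·(k1 + 2k2 + 2k3 + k4) = 0.331634
p(0.49) ≈ 0.3316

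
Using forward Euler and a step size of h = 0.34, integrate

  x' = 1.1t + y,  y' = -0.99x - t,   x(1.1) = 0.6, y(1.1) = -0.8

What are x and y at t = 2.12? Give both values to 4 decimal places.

0.7569, -2.9923

Euler on (x,y): x_{n+1} = x_n + h·x', y_{n+1} = y_n + h·y'.
1.100000: (0.600000, -0.800000); f=(0.410000, -1.694000) → (0.739400, -1.375960)
1.440000: (0.739400, -1.375960); f=(0.208040, -2.172006) → (0.810134, -2.114442)
1.780000: (0.810134, -2.114442); f=(-0.156442, -2.582032) → (0.756943, -2.992333)
(x(2.12), y(2.12)) ≈ (0.7569, -2.9923)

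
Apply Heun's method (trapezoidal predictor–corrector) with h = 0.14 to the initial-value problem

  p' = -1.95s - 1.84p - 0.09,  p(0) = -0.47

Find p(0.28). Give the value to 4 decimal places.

-0.3694

Heun: k1 = f(s_n, p_n); k2 = f(s_n + h, p_n + h·k1); p_{n+1} = p_n + (h/2)·(k1 + k2).
s=0.000000, p=-0.470000:
  k1 = f(0.000000, -0.470000) = 0.774800
  k2 = f(0.140000, -0.361528) = 0.302212
  p ← -0.470000 + (0.14/2)·(0.774800 + 0.302212) = -0.394609
s=0.140000, p=-0.394609:
  k1 = f(0.140000, -0.394609) = 0.363081
  k2 = f(0.280000, -0.343778) = -0.003449
  p ← -0.394609 + (0.14/2)·(0.363081 + (-0.003449)) = -0.369435
p(0.28) ≈ -0.3694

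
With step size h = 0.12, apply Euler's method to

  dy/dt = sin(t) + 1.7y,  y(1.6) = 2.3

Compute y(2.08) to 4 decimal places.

5.4649

Euler: y_{n+1} = y_n + h·f(t_n, y_n).
t=1.600000, y=2.300000: f=4.909574 → y ← 2.300000 + 0.12·4.909574 = 2.889149
t=1.720000, y=2.889149: f=5.900443 → y ← 2.889149 + 0.12·5.900443 = 3.597202
t=1.840000, y=3.597202: f=7.079226 → y ← 3.597202 + 0.12·7.079226 = 4.446709
t=1.960000, y=4.446709: f=8.484617 → y ← 4.446709 + 0.12·8.484617 = 5.464863
y(2.08) ≈ 5.4649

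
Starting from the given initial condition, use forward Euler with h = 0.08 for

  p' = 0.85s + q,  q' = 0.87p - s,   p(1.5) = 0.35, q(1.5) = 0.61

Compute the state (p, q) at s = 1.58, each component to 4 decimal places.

0.5008, 0.5144

Euler on (p,q): p_{n+1} = p_n + h·p', q_{n+1} = q_n + h·q'.
1.500000: (0.350000, 0.610000); f=(1.885000, -1.195500) → (0.500800, 0.514360)
(p(1.58), q(1.58)) ≈ (0.5008, 0.5144)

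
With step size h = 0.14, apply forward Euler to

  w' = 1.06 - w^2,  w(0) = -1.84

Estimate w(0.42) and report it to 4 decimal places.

Euler: w_{n+1} = w_n + h·f(t_n, w_n).
t=0.000000, w=-1.840000: f=-2.325600 → w ← -1.840000 + 0.14·(-2.325600) = -2.165584
t=0.140000, w=-2.165584: f=-3.629754 → w ← -2.165584 + 0.14·(-3.629754) = -2.673750
t=0.280000, w=-2.673750: f=-6.088937 → w ← -2.673750 + 0.14·(-6.088937) = -3.526201
w(0.42) ≈ -3.5262

-3.5262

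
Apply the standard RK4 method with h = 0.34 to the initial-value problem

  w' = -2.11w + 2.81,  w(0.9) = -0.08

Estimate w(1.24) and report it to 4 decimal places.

0.6408

RK4: k1 = f(x_n, w_n); k2 = f(x_n + h/2, w_n + (h/2)·k1); k3 = f(x_n + h/2, w_n + (h/2)·k2); k4 = f(x_n + h, w_n + h·k3); w_{n+1} = w_n + (h/6)·(k1 + 2k2 + 2k3 + k4).
x=0.900000, w=-0.080000:
  k1 = f(0.900000, -0.080000) = 2.978800
  k2 = f(1.070000, 0.426396) = 1.910304
  k3 = f(1.070000, 0.244752) = 2.293574
  k4 = f(1.240000, 0.699815) = 1.333390
  w ← -0.080000 + (0.34/6)·(k1 + 2k2 + 2k3 + k4) = 0.640797
w(1.24) ≈ 0.6408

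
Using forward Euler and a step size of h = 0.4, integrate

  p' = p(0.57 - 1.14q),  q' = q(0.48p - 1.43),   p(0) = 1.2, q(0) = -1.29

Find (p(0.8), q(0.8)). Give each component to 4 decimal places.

3.5205, -0.7189

Euler on (p,q): p_{n+1} = p_n + h·p', q_{n+1} = q_n + h·q'.
0.000000: (1.200000, -1.290000); f=(2.448720, 1.101660) → (2.179488, -0.849336)
0.400000: (2.179488, -0.849336); f=(3.352582, 0.326014) → (3.520521, -0.718930)
(p(0.8), q(0.8)) ≈ (3.5205, -0.7189)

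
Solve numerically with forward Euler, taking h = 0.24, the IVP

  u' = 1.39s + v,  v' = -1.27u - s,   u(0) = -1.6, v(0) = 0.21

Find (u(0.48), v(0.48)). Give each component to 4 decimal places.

-1.3021, 1.1124

Euler on (u,v): u_{n+1} = u_n + h·u', v_{n+1} = v_n + h·v'.
0.000000: (-1.600000, 0.210000); f=(0.210000, 2.032000) → (-1.549600, 0.697680)
0.240000: (-1.549600, 0.697680); f=(1.031280, 1.727992) → (-1.302093, 1.112398)
(u(0.48), v(0.48)) ≈ (-1.3021, 1.1124)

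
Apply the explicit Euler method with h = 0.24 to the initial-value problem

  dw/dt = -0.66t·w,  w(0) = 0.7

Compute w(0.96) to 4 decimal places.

0.5512

Euler: w_{n+1} = w_n + h·f(t_n, w_n).
t=0.000000, w=0.700000: f=0.000000 → w ← 0.700000 + 0.24·0.000000 = 0.700000
t=0.240000, w=0.700000: f=-0.110880 → w ← 0.700000 + 0.24·(-0.110880) = 0.673389
t=0.480000, w=0.673389: f=-0.213330 → w ← 0.673389 + 0.24·(-0.213330) = 0.622190
t=0.720000, w=0.622190: f=-0.295665 → w ← 0.622190 + 0.24·(-0.295665) = 0.551230
w(0.96) ≈ 0.5512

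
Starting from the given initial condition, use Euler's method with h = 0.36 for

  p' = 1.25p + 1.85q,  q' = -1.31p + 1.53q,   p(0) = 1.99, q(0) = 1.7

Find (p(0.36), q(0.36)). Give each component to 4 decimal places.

Euler on (p,q): p_{n+1} = p_n + h·p', q_{n+1} = q_n + h·q'.
0.000000: (1.990000, 1.700000); f=(5.632500, -0.005900) → (4.017700, 1.697876)
(p(0.36), q(0.36)) ≈ (4.0177, 1.6979)

4.0177, 1.6979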